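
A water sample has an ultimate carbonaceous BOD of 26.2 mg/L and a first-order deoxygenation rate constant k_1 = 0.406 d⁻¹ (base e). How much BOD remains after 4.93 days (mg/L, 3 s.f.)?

L ≈ 3.54 mg/L

L_t = L₀ e^(−k_1 t) = 26.2 × e^(−0.406×4.93) = 26.2 × 0.1351 = 3.540 mg/L.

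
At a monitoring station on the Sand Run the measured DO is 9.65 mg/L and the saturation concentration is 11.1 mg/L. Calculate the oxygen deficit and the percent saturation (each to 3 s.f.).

D ≈ 1.45 mg/L; 86.9 % saturation

D = C_s − C = 11.1 − 9.65 = 1.45 mg/L.
% saturation = 9.65/11.1 × 100 = 86.9 %.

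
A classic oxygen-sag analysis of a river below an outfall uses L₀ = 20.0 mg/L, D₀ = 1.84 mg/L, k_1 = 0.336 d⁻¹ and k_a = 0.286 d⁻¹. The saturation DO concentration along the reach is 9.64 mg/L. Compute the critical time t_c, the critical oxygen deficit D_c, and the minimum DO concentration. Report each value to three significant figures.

t_c = [1/(k_a−k_1)] ln[(k_a/k_1)(1 − D₀(k_a−k_1)/(k_1 L₀))]
= [1/(0.286−0.336)] ln[(0.286/0.336)(1 − 1.84×-0.05000/(0.336×20.0))]
= (1/-0.05000) ln[0.8512 × 1.014] = -20.00 × ln(0.8628) = -20.00 × -0.1475 = 2.950 d.
D_c = (k_1/k_a) L₀ e^(−k_1 t_c) = (0.336/0.286) × 20.0 × e^(−0.336×2.950) = 1.175 × 20.0 × 0.3711 = 8.719 mg/L.
Minimum DO = C_s − D_c = 9.64 − 8.719 = 0.9210 mg/L.

t_c ≈ 2.95 d; D_c ≈ 8.72 mg/L; min DO ≈ 0.921 mg/L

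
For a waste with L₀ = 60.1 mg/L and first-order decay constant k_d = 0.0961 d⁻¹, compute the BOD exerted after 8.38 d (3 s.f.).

y ≈ 33.2 mg/L

y_t = L₀(1 − e^(−k_d t)) = 60.1 × (1 − e^(−0.0961×8.38))
= 60.1 × (1 − 0.4469) = 60.1 × 0.5531 = 33.24 mg/L.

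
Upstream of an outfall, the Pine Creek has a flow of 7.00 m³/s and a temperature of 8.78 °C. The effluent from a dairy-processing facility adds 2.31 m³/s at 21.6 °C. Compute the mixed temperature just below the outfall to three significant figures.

12.0 °C

Flow-weighted mixing: C = (Q_r C_r + Q_w C_w)/(Q_r + Q_w)
= (7.00×8.78 + 2.31×21.6)/(7.00 + 2.31) = 111.4/9.310 = 11.96 °C.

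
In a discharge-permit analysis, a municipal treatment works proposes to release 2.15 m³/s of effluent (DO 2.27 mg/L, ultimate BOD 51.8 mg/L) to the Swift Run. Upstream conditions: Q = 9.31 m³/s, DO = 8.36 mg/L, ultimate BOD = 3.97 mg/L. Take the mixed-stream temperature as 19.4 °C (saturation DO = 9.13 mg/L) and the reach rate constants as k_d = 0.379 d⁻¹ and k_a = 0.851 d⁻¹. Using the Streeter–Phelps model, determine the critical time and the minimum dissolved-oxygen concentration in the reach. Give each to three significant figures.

t_c ≈ 1.28 d; minimum DO ≈ 5.59 mg/L

Mixed DO = (9.31×8.36 + 2.15×2.27)/(9.31+2.15) = 82.71/11.46 = 7.217 mg/L.
Mixed L₀ = (9.31×3.97 + 2.15×51.8)/(11.46) = 148.3/11.46 = 12.94 mg/L.
Initial deficit D₀ = C_s − DO₀ = 9.13 − 7.217 = 1.913 mg/L.
t_c = (1/0.4720) ln[(0.851/0.379)(1 − 1.913×0.4720/(0.379×12.94))] = 2.119 × ln(1.832) = 1.283 d.
D_c = (0.379/0.851) × 12.94 × e^(−0.379×1.283) = 0.4454 × 12.94 × 0.6150 = 3.545 mg/L.
Minimum DO = 9.13 − 3.545 = 5.585 mg/L.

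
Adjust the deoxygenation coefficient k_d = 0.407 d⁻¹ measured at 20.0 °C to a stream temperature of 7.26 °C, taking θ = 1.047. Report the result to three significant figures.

k_d(T₂) = k_d(T₁) · θ^(T₂−T₁) = 0.407 × 1.047^(7.26−20.0)
= 0.407 × 1.047^-12.7 = 0.407 × 0.5570 = 0.2267 d⁻¹.

k_d ≈ 0.227 d⁻¹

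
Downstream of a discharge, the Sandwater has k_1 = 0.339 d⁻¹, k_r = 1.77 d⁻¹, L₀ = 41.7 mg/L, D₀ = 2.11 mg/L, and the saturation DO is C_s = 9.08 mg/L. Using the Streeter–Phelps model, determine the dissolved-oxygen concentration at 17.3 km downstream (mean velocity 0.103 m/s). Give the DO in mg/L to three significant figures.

DO ≈ 4.22 mg/L

Travel time t = x/v = 17.3 km / (0.103 m/s) = 17300 m / 0.103 m/s = 168000 s = 1.944 d.
k_1 L₀/(k_r−k_1) = 0.339×41.7/(1.77−0.339) = 14.14/1.431 = 9.879 mg/L.
e^(−k_1 t) = e^(−0.339×1.944) = 0.5174; e^(−k_r t) = e^(−1.77×1.944) = 0.03204.
D = 9.879 × (0.5174 − 0.03204) + 2.11 × 0.03204 = 4.794 + 0.06760 = 4.862 mg/L.
DO = C_s − D = 9.08 − 4.862 = 4.218 mg/L.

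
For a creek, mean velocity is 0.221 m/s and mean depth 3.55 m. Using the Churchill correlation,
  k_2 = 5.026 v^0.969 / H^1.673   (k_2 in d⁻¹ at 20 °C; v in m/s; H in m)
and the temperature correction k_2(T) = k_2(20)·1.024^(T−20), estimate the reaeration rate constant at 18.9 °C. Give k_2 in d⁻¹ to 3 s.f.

k_2(20) = 5.026 × 0.221^0.969 / 3.55^1.673 = 5.026 × 0.2316 / 8.328 = 0.1398 d⁻¹.
k_2(18.9) = 0.1398 × 1.024^(18.9−20) = 0.1398 × 0.9742 = 0.1362 d⁻¹.

k_2 ≈ 0.136 d⁻¹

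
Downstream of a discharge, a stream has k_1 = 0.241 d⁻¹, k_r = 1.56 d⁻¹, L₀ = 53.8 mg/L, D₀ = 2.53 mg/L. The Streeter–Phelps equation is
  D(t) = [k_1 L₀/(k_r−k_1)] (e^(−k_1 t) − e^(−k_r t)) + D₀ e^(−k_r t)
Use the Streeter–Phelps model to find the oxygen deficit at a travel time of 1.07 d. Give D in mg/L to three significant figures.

D ≈ 6.22 mg/L

k_1 L₀/(k_r−k_1) = 0.241×53.8/(1.56−0.241) = 12.97/1.319 = 9.830 mg/L.
e^(−k_1 t) = e^(−0.241×1.070) = 0.7727; e^(−k_r t) = e^(−1.56×1.070) = 0.1884.
D = 9.830 × (0.7727 − 0.1884) + 2.53 × 0.1884 = 5.744 + 0.4766 = 6.220 mg/L.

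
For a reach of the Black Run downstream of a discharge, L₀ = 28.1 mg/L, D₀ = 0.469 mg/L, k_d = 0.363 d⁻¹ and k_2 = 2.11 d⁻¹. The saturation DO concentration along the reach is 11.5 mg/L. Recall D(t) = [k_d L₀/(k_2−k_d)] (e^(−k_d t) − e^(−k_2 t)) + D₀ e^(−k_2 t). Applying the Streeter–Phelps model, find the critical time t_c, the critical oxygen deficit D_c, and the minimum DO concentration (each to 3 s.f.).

With k_2/k_d = 5.813 and 1 − D₀(k_2−k_d)/(k_d L₀) = 0.9197,
t_c = ln(5.813 × 0.9197) / (2.11 − 0.363) = ln(5.346) / 1.747 = 1.676/1.747 = 0.9595 d.
L(t_c) = L₀ e^(−k_d t_c) = 28.1 × 0.7059 = 19.84 mg/L, and at the critical point k_2 D_c = k_d L, so D_c = (0.363/2.11) × 19.84 = 3.412 mg/L.
Minimum DO = C_s − D_c = 11.5 − 3.412 = 8.088 mg/L.

t_c ≈ 0.960 d; D_c ≈ 3.41 mg/L; min DO ≈ 8.09 mg/L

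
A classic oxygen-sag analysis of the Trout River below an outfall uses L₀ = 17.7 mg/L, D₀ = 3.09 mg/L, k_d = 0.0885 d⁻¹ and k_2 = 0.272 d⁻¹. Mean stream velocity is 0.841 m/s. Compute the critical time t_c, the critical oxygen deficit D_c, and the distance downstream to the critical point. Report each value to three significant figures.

At the critical point dD/dt = 0, so k_d L₀ e^(−k_d t) = k_2 D. Substituting D(t) from the Streeter–Phelps equation and solving for t gives
t_c = ln[(k_2/k_d)(1 − D₀(k_2−k_d)/(k_d L₀))] / (k_2−k_d).
Here k_2−k_d = 0.1835 d⁻¹ and 1 − D₀(k_2−k_d)/(k_d L₀) = 1 − 3.09×0.1835/(0.0885×17.7) = 0.6380, so
t_c = ln(3.073 × 0.6380) / 0.1835 = 0.6734 / 0.1835 = 3.670 d.
D_c = (k_d/k_2) L₀ e^(−k_d t_c) = (0.0885/0.272) × 17.7 × e^(−0.0885×3.670) = 0.3254 × 17.7 × 0.7227 = 4.162 mg/L.
x_c = v t_c = 0.841 m/s × 3.670 d × 86400 s/d = 266700 m ≈ 267 km.

t_c ≈ 3.67 d; D_c ≈ 4.16 mg/L; x_c ≈ 267 km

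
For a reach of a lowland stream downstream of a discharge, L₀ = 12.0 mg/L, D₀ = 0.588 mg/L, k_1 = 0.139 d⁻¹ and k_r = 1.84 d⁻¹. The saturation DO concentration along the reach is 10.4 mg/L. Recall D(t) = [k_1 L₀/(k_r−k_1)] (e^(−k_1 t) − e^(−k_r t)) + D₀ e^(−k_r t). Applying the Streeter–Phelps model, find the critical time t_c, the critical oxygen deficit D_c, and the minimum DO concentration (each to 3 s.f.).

At the critical point dD/dt = 0, so k_1 L₀ e^(−k_1 t) = k_r D. Substituting D(t) from the Streeter–Phelps equation and solving for t gives
t_c = ln[(k_r/k_1)(1 − D₀(k_r−k_1)/(k_1 L₀))] / (k_r−k_1).
Here k_r−k_1 = 1.701 d⁻¹ and 1 − D₀(k_r−k_1)/(k_1 L₀) = 1 − 0.588×1.701/(0.139×12.0) = 0.4004, so
t_c = ln(13.24 × 0.4004) / 1.701 = 1.668 / 1.701 = 0.9804 d.
D_c = (k_1/k_r) L₀ e^(−k_1 t_c) = (0.139/1.84) × 12.0 × e^(−0.139×0.9804) = 0.07554 × 12.0 × 0.8726 = 0.7910 mg/L.
Minimum DO = C_s − D_c = 10.4 − 0.7910 = 9.609 mg/L.

t_c ≈ 0.980 d; D_c ≈ 0.791 mg/L; min DO ≈ 9.61 mg/L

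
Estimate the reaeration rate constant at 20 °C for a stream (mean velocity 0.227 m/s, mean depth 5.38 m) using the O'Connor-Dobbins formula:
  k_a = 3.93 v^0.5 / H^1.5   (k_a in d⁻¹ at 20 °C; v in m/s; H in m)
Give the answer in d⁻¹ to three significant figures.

k_a = 3.93 × 0.227^0.5 / 5.38^1.5 = 3.93 × 0.4764 / 12.48 = 0.1500 d⁻¹.

k_a ≈ 0.150 d⁻¹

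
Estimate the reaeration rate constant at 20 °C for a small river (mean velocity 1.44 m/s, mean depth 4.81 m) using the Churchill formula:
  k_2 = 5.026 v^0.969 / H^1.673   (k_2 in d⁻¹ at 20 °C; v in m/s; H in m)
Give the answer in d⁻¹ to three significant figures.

k_2 ≈ 0.517 d⁻¹

k_2 = 5.026 × 1.44^0.969 / 4.81^1.673 = 5.026 × 1.424 / 13.84 = 0.5169 d⁻¹.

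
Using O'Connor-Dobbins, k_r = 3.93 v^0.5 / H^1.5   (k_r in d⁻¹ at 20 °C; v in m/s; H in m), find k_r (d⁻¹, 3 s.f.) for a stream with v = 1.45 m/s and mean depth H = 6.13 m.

k_r ≈ 0.312 d⁻¹

k_r = 3.93 × 1.45^0.5 / 6.13^1.5 = 3.93 × 1.204 / 15.18 = 0.3118 d⁻¹.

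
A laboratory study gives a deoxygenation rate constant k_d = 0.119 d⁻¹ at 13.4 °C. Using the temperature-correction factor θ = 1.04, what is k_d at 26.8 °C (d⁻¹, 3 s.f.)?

k_d ≈ 0.201 d⁻¹

k_d(T₂) = k_d(T₁) · θ^(T₂−T₁) = 0.119 × 1.04^(26.8−13.4)
= 0.119 × 1.04^13.4 = 0.119 × 1.691 = 0.2013 d⁻¹.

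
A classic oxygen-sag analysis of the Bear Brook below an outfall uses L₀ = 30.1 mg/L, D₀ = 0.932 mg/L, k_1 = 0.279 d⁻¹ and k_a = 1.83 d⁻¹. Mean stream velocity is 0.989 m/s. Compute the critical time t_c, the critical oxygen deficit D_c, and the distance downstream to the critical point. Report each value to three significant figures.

t_c = [1/(k_a−k_1)] ln[(k_a/k_1)(1 − D₀(k_a−k_1)/(k_1 L₀))]
= [1/(1.83−0.279)] ln[(1.83/0.279)(1 − 0.932×1.551/(0.279×30.1))]
= (1/1.551) ln[6.559 × 0.8279] = 0.6447 × ln(5.430) = 0.6447 × 1.692 = 1.091 d.
L(t_c) = L₀ e^(−k_1 t_c) = 30.1 × 0.7376 = 22.20 mg/L, and at the critical point k_a D_c = k_1 L, so D_c = (0.279/1.83) × 22.20 = 3.385 mg/L.
x_c = v t_c = 0.989 m/s × 1.091 d × 86400 s/d = 93220 m ≈ 93.2 km.

t_c ≈ 1.09 d; D_c ≈ 3.38 mg/L; x_c ≈ 93.2 km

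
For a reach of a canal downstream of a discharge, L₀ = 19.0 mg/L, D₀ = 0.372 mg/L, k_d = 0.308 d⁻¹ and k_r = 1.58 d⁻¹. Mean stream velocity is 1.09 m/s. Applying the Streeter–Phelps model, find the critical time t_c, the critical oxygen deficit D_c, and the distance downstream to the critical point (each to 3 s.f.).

With k_r/k_d = 5.130 and 1 − D₀(k_r−k_d)/(k_d L₀) = 0.9191,
t_c = ln(5.130 × 0.9191) / (1.58 − 0.308) = ln(4.715) / 1.272 = 1.551/1.272 = 1.219 d.
D_c = (k_d/k_r) L₀ e^(−k_d t_c) = (0.308/1.58) × 19.0 × e^(−0.308×1.219) = 0.1949 × 19.0 × 0.6869 = 2.544 mg/L.
x_c = v t_c = 1.09 m/s × 1.219 d × 86400 s/d = 114800 m ≈ 115 km.

t_c ≈ 1.22 d; D_c ≈ 2.54 mg/L; x_c ≈ 115 km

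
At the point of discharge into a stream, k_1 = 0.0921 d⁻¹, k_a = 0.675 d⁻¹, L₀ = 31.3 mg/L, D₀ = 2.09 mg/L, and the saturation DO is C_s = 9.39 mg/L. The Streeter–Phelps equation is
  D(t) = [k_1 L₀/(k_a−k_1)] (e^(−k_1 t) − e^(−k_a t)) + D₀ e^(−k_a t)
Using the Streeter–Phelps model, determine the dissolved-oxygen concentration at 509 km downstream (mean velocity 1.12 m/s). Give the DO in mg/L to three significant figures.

DO ≈ 6.43 mg/L

Travel time t = x/v = 509 km / (1.12 m/s) = 509000 m / 1.12 m/s = 454500 s = 5.260 d.
k_1 L₀/(k_a−k_1) = 0.0921×31.3/(0.675−0.0921) = 2.883/0.5829 = 4.945 mg/L.
e^(−k_1 t) = e^(−0.0921×5.260) = 0.6160; e^(−k_a t) = e^(−0.675×5.260) = 0.02871.
D = 4.945 × (0.6160 − 0.02871) + 2.09 × 0.02871 = 2.905 + 0.06000 = 2.965 mg/L.
DO = C_s − D = 9.39 − 2.965 = 6.425 mg/L.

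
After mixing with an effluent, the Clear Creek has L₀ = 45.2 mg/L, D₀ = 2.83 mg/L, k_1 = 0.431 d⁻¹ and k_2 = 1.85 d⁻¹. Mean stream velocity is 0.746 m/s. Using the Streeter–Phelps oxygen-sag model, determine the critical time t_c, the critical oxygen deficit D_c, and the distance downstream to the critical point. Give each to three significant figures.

t_c ≈ 0.864 d; D_c ≈ 7.26 mg/L; x_c ≈ 55.7 km

With k_2/k_1 = 4.292 and 1 − D₀(k_2−k_1)/(k_1 L₀) = 0.7939,
t_c = ln(4.292 × 0.7939) / (1.85 − 0.431) = ln(3.408) / 1.419 = 1.226/1.419 = 0.8640 d.
L(t_c) = L₀ e^(−k_1 t_c) = 45.2 × 0.6891 = 31.15 mg/L, and at the critical point k_2 D_c = k_1 L, so D_c = (0.431/1.85) × 31.15 = 7.256 mg/L.
x_c = v t_c = 0.746 m/s × 0.8640 d × 86400 s/d = 55690 m ≈ 55.7 km.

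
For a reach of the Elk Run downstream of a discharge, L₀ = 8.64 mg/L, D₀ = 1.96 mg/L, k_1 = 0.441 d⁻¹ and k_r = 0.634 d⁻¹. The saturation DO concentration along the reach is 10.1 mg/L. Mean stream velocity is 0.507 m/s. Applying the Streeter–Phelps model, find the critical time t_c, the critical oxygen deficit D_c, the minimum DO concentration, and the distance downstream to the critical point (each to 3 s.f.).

At the critical point dD/dt = 0, so k_1 L₀ e^(−k_1 t) = k_r D. Substituting D(t) from the Streeter–Phelps equation and solving for t gives
t_c = ln[(k_r/k_1)(1 − D₀(k_r−k_1)/(k_1 L₀))] / (k_r−k_1).
Here k_r−k_1 = 0.1930 d⁻¹ and 1 − D₀(k_r−k_1)/(k_1 L₀) = 1 − 1.96×0.1930/(0.441×8.64) = 0.9007, so
t_c = ln(1.438 × 0.9007) / 0.1930 = 0.2584 / 0.1930 = 1.339 d.
D_c = (k_1/k_r) L₀ e^(−k_1 t_c) = (0.441/0.634) × 8.64 × e^(−0.441×1.339) = 0.6956 × 8.64 × 0.5540 = 3.330 mg/L.
Minimum DO = C_s − D_c = 10.1 − 3.330 = 6.770 mg/L.
x_c = v t_c = 0.507 m/s × 1.339 d × 86400 s/d = 58660 m ≈ 58.7 km.

t_c ≈ 1.34 d; D_c ≈ 3.33 mg/L; min DO ≈ 6.77 mg/L; x_c ≈ 58.7 km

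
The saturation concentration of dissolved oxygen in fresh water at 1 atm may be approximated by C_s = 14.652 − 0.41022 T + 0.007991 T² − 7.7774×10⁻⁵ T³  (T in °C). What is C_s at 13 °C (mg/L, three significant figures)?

C_s = 14.652 − 0.41022×13 + 0.007991×13² − 7.7774×10⁻⁵×13³ = 10.50 mg/L.

C_s ≈ 10.5 mg/L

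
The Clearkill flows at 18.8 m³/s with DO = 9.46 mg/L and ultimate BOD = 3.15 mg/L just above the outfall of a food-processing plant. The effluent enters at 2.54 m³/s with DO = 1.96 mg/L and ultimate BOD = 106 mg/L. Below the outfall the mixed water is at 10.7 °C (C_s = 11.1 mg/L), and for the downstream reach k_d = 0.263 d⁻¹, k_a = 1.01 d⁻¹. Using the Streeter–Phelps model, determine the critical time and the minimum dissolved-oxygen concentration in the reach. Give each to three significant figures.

Mixed DO = (18.8×9.46 + 2.54×1.96)/(18.8+2.54) = 182.8/21.34 = 8.567 mg/L.
Mixed L₀ = (18.8×3.15 + 2.54×106)/(21.34) = 328.5/21.34 = 15.39 mg/L.
Initial deficit D₀ = C_s − DO₀ = 11.1 − 8.567 = 2.533 mg/L.
t_c = (1/0.7470) ln[(1.01/0.263)(1 − 2.533×0.7470/(0.263×15.39))] = 1.339 × ln(2.045) = 0.9580 d.
D_c = (0.263/1.01) × 15.39 × e^(−0.263×0.9580) = 0.2604 × 15.39 × 0.7773 = 3.115 mg/L.
Minimum DO = 11.1 − 3.115 = 7.985 mg/L.

t_c ≈ 0.958 d; minimum DO ≈ 7.98 mg/L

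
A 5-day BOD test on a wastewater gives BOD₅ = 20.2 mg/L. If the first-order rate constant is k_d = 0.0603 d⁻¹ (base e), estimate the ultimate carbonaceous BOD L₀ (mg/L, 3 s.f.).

L₀ ≈ 77.6 mg/L

BOD₅ = L₀(1 − e^(−5k_d)) ⇒ L₀ = BOD₅ / (1 − e^(−5×0.0603))
= 20.2 / (1 − 0.7397) = 20.2 / 0.2603 = 77.61 mg/L.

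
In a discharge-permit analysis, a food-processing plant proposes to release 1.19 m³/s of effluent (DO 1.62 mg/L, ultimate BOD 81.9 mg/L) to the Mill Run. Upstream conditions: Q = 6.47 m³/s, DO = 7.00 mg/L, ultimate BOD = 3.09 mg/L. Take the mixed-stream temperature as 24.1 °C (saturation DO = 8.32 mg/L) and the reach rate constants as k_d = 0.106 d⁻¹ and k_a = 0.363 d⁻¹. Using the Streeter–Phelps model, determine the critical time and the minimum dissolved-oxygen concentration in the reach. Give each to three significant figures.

t_c ≈ 3.17 d; minimum DO ≈ 5.12 mg/L

Mixed DO = (6.47×7.00 + 1.19×1.62)/(6.47+1.19) = 47.22/7.660 = 6.164 mg/L.
Mixed L₀ = (6.47×3.09 + 1.19×81.9)/(7.660) = 117.5/7.660 = 15.33 mg/L.
Initial deficit D₀ = C_s − DO₀ = 8.32 − 6.164 = 2.156 mg/L.
t_c = (1/0.2570) ln[(0.363/0.106)(1 − 2.156×0.2570/(0.106×15.33))] = 3.891 × ln(2.257) = 3.168 d.
D_c = (0.106/0.363) × 15.33 × e^(−0.106×3.168) = 0.2920 × 15.33 × 0.7148 = 3.200 mg/L.
Minimum DO = 8.32 − 3.200 = 5.120 mg/L.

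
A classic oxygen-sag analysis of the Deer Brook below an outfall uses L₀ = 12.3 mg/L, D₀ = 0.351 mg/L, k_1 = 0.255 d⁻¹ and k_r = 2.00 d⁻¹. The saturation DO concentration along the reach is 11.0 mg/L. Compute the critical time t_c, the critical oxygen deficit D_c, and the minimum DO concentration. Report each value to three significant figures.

t_c ≈ 1.06 d; D_c ≈ 1.20 mg/L; min DO ≈ 9.80 mg/L

At the critical point dD/dt = 0, so k_1 L₀ e^(−k_1 t) = k_r D. Substituting D(t) from the Streeter–Phelps equation and solving for t gives
t_c = ln[(k_r/k_1)(1 − D₀(k_r−k_1)/(k_1 L₀))] / (k_r−k_1).
Here k_r−k_1 = 1.745 d⁻¹ and 1 − D₀(k_r−k_1)/(k_1 L₀) = 1 − 0.351×1.745/(0.255×12.3) = 0.8047, so
t_c = ln(7.843 × 0.8047) / 1.745 = 1.842 / 1.745 = 1.056 d.
D_c = (k_1/k_r) L₀ e^(−k_1 t_c) = (0.255/2.00) × 12.3 × e^(−0.255×1.056) = 0.1275 × 12.3 × 0.7640 = 1.198 mg/L.
Minimum DO = C_s − D_c = 11.0 − 1.198 = 9.802 mg/L.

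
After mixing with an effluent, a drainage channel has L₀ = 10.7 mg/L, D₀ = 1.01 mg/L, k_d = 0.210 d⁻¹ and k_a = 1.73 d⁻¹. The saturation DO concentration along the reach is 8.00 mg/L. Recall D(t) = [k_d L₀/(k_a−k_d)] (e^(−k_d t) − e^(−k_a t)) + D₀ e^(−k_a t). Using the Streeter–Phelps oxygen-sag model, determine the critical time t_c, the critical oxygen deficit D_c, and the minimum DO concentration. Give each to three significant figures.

t_c ≈ 0.631 d; D_c ≈ 1.14 mg/L; min DO ≈ 6.86 mg/L

At the critical point dD/dt = 0, so k_d L₀ e^(−k_d t) = k_a D. Substituting D(t) from the Streeter–Phelps equation and solving for t gives
t_c = ln[(k_a/k_d)(1 − D₀(k_a−k_d)/(k_d L₀))] / (k_a−k_d).
Here k_a−k_d = 1.520 d⁻¹ and 1 − D₀(k_a−k_d)/(k_d L₀) = 1 − 1.01×1.520/(0.210×10.7) = 0.3168, so
t_c = ln(8.238 × 0.3168) / 1.520 = 0.9592 / 1.520 = 0.6311 d.
D_c = (k_d/k_a) L₀ e^(−k_d t_c) = (0.210/1.73) × 10.7 × e^(−0.210×0.6311) = 0.1214 × 10.7 × 0.8759 = 1.138 mg/L.
Minimum DO = C_s − D_c = 8.00 − 1.138 = 6.862 mg/L.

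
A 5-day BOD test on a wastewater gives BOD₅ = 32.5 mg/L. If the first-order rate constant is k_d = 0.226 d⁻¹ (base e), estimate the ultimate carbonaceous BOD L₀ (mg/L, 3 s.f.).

BOD₅ = L₀(1 − e^(−5k_d)) ⇒ L₀ = BOD₅ / (1 − e^(−5×0.226))
= 32.5 / (1 − 0.3230) = 32.5 / 0.6770 = 48.01 mg/L.

L₀ ≈ 48.0 mg/L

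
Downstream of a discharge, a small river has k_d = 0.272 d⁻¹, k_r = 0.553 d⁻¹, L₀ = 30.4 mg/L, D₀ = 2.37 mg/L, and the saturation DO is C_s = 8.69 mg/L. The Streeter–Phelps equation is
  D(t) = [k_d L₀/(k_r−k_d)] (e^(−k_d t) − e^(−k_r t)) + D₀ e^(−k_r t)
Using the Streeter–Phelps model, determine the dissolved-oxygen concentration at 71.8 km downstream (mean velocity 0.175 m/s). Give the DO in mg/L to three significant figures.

DO ≈ 2.56 mg/L

Travel time t = x/v = 71.8 km / (0.175 m/s) = 71800 m / 0.175 m/s = 410300 s = 4.749 d.
k_d L₀/(k_r−k_d) = 0.272×30.4/(0.553−0.272) = 8.269/0.2810 = 29.43 mg/L.
e^(−k_d t) = e^(−0.272×4.749) = 0.2748; e^(−k_r t) = e^(−0.553×4.749) = 0.07237.
D = 29.43 × (0.2748 − 0.07237) + 2.37 × 0.07237 = 5.957 + 0.1715 = 6.129 mg/L.
DO = C_s − D = 8.69 − 6.129 = 2.561 mg/L.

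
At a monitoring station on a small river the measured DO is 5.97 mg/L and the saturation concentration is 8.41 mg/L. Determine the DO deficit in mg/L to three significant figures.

D ≈ 2.44 mg/L

D = C_s − C = 8.41 − 5.97 = 2.44 mg/L.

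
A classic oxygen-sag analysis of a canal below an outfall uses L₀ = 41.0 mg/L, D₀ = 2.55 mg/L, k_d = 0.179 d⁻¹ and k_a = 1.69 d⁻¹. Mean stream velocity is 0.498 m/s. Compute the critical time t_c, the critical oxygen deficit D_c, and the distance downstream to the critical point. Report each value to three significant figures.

t_c = [1/(k_a−k_d)] ln[(k_a/k_d)(1 − D₀(k_a−k_d)/(k_d L₀))]
= [1/(1.69−0.179)] ln[(1.69/0.179)(1 − 2.55×1.511/(0.179×41.0))]
= (1/1.511) ln[9.441 × 0.4750] = 0.6618 × ln(4.485) = 0.6618 × 1.501 = 0.9931 d.
D_c = (k_d/k_a) L₀ e^(−k_d t_c) = (0.179/1.69) × 41.0 × e^(−0.179×0.9931) = 0.1059 × 41.0 × 0.8371 = 3.635 mg/L.
x_c = v t_c = 0.498 m/s × 0.9931 d × 86400 s/d = 42730 m ≈ 42.7 km.

t_c ≈ 0.993 d; D_c ≈ 3.64 mg/L; x_c ≈ 42.7 km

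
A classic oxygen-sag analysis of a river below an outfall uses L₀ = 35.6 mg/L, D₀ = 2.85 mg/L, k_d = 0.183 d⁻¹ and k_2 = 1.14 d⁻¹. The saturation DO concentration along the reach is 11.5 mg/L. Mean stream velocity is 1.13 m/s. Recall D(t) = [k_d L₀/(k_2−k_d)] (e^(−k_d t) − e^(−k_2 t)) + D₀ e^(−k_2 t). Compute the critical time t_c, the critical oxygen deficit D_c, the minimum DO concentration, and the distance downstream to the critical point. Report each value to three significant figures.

At the critical point dD/dt = 0, so k_d L₀ e^(−k_d t) = k_2 D. Substituting D(t) from the Streeter–Phelps equation and solving for t gives
t_c = ln[(k_2/k_d)(1 − D₀(k_2−k_d)/(k_d L₀))] / (k_2−k_d).
Here k_2−k_d = 0.9570 d⁻¹ and 1 − D₀(k_2−k_d)/(k_d L₀) = 1 − 2.85×0.9570/(0.183×35.6) = 0.5813, so
t_c = ln(6.230 × 0.5813) / 0.9570 = 1.287 / 0.9570 = 1.345 d.
D_c = (k_d/k_2) L₀ e^(−k_d t_c) = (0.183/1.14) × 35.6 × e^(−0.183×1.345) = 0.1605 × 35.6 × 0.7819 = 4.468 mg/L.
Minimum DO = C_s − D_c = 11.5 − 4.468 = 7.032 mg/L.
x_c = v t_c = 1.13 m/s × 1.345 d × 86400 s/d = 131300 m ≈ 131 km.

t_c ≈ 1.34 d; D_c ≈ 4.47 mg/L; min DO ≈ 7.03 mg/L; x_c ≈ 131 km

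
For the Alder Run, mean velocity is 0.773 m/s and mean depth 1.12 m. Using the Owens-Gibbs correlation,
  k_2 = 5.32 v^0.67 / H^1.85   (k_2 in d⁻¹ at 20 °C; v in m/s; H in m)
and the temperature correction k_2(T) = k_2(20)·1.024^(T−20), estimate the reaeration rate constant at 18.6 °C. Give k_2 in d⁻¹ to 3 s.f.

k_2(20) = 5.32 × 0.773^0.67 / 1.12^1.85 = 5.32 × 0.8416 / 1.233 = 3.630 d⁻¹.
k_2(18.6) = 3.630 × 1.024^(18.6−20) = 3.630 × 0.9673 = 3.512 d⁻¹.

k_2 ≈ 3.51 d⁻¹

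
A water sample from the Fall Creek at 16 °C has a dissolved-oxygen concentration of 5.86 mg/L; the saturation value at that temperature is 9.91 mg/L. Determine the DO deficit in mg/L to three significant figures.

D = C_s − C = 9.91 − 5.86 = 4.05 mg/L.

D ≈ 4.05 mg/L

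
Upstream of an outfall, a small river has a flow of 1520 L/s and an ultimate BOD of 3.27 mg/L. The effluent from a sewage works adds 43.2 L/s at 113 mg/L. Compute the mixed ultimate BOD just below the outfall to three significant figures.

6.30 mg/L

Flow-weighted mixing: C = (Q_r C_r + Q_w C_w)/(Q_r + Q_w)
= (1520×3.27 + 43.2×113)/(1520 + 43.2) = 9852/1563 = 6.302 mg/L.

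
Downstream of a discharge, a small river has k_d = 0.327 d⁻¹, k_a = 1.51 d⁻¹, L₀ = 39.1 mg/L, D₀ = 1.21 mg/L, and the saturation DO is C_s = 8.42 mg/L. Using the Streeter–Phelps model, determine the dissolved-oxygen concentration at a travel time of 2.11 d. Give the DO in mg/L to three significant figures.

k_d L₀/(k_a−k_d) = 0.327×39.1/(1.51−0.327) = 12.79/1.183 = 10.81 mg/L.
e^(−k_d t) = e^(−0.327×2.110) = 0.5016; e^(−k_a t) = e^(−1.51×2.110) = 0.04133.
D = 10.81 × (0.5016 − 0.04133) + 1.21 × 0.04133 = 4.974 + 0.05001 = 5.024 mg/L.
DO = C_s − D = 8.42 − 5.024 = 3.396 mg/L.

DO ≈ 3.40 mg/L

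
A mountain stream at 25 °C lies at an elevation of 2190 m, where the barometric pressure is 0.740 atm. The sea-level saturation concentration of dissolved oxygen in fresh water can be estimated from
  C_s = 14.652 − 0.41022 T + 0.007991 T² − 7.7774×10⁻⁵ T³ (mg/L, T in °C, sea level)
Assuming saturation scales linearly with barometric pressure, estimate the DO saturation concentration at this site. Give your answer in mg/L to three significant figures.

C_s ≈ 6.05 mg/L

At sea level: C_s = 14.652 − 0.41022×25 + 0.007991×25² − 7.7774×10⁻⁵×25³ = 8.176 mg/L.
Pressure correction: C_s' = 8.176 × 0.740 = 6.050 mg/L.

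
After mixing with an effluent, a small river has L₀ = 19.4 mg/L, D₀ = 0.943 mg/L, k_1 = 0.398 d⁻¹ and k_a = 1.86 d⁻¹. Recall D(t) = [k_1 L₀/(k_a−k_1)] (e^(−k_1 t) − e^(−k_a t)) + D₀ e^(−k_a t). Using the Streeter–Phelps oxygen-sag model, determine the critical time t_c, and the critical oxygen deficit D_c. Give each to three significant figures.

t_c = [1/(k_a−k_1)] ln[(k_a/k_1)(1 − D₀(k_a−k_1)/(k_1 L₀))]
= [1/(1.86−0.398)] ln[(1.86/0.398)(1 − 0.943×1.462/(0.398×19.4))]
= (1/1.462) ln[4.673 × 0.8214] = 0.6840 × ln(3.839) = 0.6840 × 1.345 = 0.9201 d.
D_c = (k_1/k_a) L₀ e^(−k_1 t_c) = (0.398/1.86) × 19.4 × e^(−0.398×0.9201) = 0.2140 × 19.4 × 0.6934 = 2.878 mg/L.

t_c ≈ 0.920 d; D_c ≈ 2.88 mg/L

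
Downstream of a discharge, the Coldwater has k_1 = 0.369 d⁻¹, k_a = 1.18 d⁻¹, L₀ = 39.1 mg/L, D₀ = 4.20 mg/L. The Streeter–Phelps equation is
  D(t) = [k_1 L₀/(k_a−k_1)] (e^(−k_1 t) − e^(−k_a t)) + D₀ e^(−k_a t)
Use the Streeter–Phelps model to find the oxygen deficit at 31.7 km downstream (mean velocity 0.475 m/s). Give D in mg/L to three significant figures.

D ≈ 7.92 mg/L

Travel time t = x/v = 31.7 km / (0.475 m/s) = 31700 m / 0.475 m/s = 66740 s = 0.7724 d.
k_1 L₀/(k_a−k_1) = 0.369×39.1/(1.18−0.369) = 14.43/0.8110 = 17.79 mg/L.
e^(−k_1 t) = e^(−0.369×0.7724) = 0.7520; e^(−k_a t) = e^(−1.18×0.7724) = 0.4019.
D = 17.79 × (0.7520 − 0.4019) + 4.20 × 0.4019 = 6.228 + 1.688 = 7.916 mg/L.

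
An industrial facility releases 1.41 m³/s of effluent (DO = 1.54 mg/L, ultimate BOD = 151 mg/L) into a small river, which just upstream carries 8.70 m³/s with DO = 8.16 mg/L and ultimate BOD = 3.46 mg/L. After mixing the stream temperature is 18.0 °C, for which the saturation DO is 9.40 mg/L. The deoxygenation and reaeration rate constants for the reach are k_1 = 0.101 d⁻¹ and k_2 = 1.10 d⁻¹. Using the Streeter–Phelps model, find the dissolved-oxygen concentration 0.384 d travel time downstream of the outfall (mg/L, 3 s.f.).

DO ≈ 7.24 mg/L

Mixed DO = (8.70×8.16 + 1.41×1.54)/(8.70+1.41) = 73.16/10.11 = 7.237 mg/L.
Mixed L₀ = (8.70×3.46 + 1.41×151)/(10.11) = 243.0/10.11 = 24.04 mg/L.
Initial deficit D₀ = C_s − DO₀ = 9.40 − 7.237 = 2.163 mg/L.
D(0.384) = [0.101×24.04/(1.10−0.101)](e^(−0.101×0.384) − e^(−1.10×0.384)) + 2.163 e^(−1.10×0.384)
= 2.430 × (0.9620 − 0.6555) + 2.163 × 0.6555 = 2.163 mg/L.
DO = 9.40 − 2.163 = 7.237 mg/L.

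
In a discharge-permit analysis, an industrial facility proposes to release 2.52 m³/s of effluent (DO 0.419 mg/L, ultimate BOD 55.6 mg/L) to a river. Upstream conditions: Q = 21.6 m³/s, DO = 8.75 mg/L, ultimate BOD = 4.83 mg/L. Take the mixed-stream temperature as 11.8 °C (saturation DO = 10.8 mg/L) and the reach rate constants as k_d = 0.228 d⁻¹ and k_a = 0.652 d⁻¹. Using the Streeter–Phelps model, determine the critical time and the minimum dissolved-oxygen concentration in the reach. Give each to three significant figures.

t_c ≈ 0.668 d; minimum DO ≈ 7.76 mg/L

Mixed DO = (21.6×8.75 + 2.52×0.419)/(21.6+2.52) = 190.1/24.12 = 7.880 mg/L.
Mixed L₀ = (21.6×4.83 + 2.52×55.6)/(24.12) = 244.4/24.12 = 10.13 mg/L.
Initial deficit D₀ = C_s − DO₀ = 10.8 − 7.880 = 2.920 mg/L.
t_c = (1/0.4240) ln[(0.652/0.228)(1 − 2.920×0.4240/(0.228×10.13))] = 2.358 × ln(1.327) = 0.6676 d.
D_c = (0.228/0.652) × 10.13 × e^(−0.228×0.6676) = 0.3497 × 10.13 × 0.8588 = 3.044 mg/L.
Minimum DO = 10.8 − 3.044 = 7.756 mg/L.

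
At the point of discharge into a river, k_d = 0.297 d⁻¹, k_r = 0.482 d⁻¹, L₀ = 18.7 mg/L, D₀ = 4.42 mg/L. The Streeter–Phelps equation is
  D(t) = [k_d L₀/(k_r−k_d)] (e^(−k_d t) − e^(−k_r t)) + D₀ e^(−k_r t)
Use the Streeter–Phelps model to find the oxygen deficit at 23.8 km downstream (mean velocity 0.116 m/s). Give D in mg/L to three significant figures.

D ≈ 6.68 mg/L

Travel time t = x/v = 23.8 km / (0.116 m/s) = 23800 m / 0.116 m/s = 205200 s = 2.375 d.
k_d L₀/(k_r−k_d) = 0.297×18.7/(0.482−0.297) = 5.554/0.1850 = 30.02 mg/L.
e^(−k_d t) = e^(−0.297×2.375) = 0.4940; e^(−k_r t) = e^(−0.482×2.375) = 0.3184.
D = 30.02 × (0.4940 − 0.3184) + 4.42 × 0.3184 = 5.272 + 1.407 = 6.679 mg/L.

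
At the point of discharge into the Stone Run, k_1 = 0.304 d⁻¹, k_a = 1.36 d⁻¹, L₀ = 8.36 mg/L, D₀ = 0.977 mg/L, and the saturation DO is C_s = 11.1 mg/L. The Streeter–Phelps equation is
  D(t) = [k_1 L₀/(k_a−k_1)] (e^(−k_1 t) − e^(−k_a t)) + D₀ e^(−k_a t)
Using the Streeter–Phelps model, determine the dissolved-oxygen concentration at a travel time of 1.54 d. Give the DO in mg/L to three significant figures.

DO ≈ 9.77 mg/L

k_1 L₀/(k_a−k_1) = 0.304×8.36/(1.36−0.304) = 2.541/1.056 = 2.407 mg/L.
e^(−k_1 t) = e^(−0.304×1.540) = 0.6262; e^(−k_a t) = e^(−1.36×1.540) = 0.1231.
D = 2.407 × (0.6262 − 0.1231) + 0.977 × 0.1231 = 1.211 + 0.1203 = 1.331 mg/L.
DO = C_s − D = 11.1 − 1.331 = 9.769 mg/L.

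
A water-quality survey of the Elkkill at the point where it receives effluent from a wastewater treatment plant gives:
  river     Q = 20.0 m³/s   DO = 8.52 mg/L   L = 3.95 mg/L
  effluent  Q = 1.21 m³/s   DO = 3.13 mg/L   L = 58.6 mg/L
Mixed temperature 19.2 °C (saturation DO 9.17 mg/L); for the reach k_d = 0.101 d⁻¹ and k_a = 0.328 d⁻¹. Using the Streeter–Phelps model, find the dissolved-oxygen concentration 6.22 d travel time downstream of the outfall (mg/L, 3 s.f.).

Mixed DO = (20.0×8.52 + 1.21×3.13)/(20.0+1.21) = 174.2/21.21 = 8.213 mg/L.
Mixed L₀ = (20.0×3.95 + 1.21×58.6)/(21.21) = 149.9/21.21 = 7.068 mg/L.
Initial deficit D₀ = C_s − DO₀ = 9.17 − 8.213 = 0.9575 mg/L.
D(6.22) = [0.101×7.068/(0.328−0.101)](e^(−0.101×6.22) − e^(−0.328×6.22)) + 0.9575 e^(−0.328×6.22)
= 3.145 × (0.5335 − 0.1300) + 0.9575 × 0.1300 = 1.393 mg/L.
DO = 9.17 − 1.393 = 7.777 mg/L.

DO ≈ 7.78 mg/L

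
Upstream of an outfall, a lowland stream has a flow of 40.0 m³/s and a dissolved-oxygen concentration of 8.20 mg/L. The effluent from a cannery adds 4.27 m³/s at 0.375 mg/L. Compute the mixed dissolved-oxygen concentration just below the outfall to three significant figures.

Flow-weighted mixing: C = (Q_r C_r + Q_w C_w)/(Q_r + Q_w)
= (40.0×8.20 + 4.27×0.375)/(40.0 + 4.27) = 329.6/44.27 = 7.445 mg/L.

7.45 mg/L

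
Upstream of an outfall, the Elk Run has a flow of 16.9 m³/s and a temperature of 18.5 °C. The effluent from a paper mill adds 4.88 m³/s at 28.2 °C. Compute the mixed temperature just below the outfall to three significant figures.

20.7 °C

Flow-weighted mixing: C = (Q_r C_r + Q_w C_w)/(Q_r + Q_w)
= (16.9×18.5 + 4.88×28.2)/(16.9 + 4.88) = 450.3/21.78 = 20.67 °C.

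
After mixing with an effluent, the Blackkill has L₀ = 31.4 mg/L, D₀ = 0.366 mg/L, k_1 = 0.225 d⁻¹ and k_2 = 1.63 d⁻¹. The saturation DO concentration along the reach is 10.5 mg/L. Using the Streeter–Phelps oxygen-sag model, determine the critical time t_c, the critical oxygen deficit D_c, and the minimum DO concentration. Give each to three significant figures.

t_c ≈ 1.36 d; D_c ≈ 3.19 mg/L; min DO ≈ 7.31 mg/L

With k_2/k_1 = 7.244 and 1 − D₀(k_2−k_1)/(k_1 L₀) = 0.9272,
t_c = ln(7.244 × 0.9272) / (1.63 − 0.225) = ln(6.717) / 1.405 = 1.905/1.405 = 1.356 d.
L(t_c) = L₀ e^(−k_1 t_c) = 31.4 × 0.7371 = 23.15 mg/L, and at the critical point k_2 D_c = k_1 L, so D_c = (0.225/1.63) × 23.15 = 3.195 mg/L.
Minimum DO = C_s − D_c = 10.5 − 3.195 = 7.305 mg/L.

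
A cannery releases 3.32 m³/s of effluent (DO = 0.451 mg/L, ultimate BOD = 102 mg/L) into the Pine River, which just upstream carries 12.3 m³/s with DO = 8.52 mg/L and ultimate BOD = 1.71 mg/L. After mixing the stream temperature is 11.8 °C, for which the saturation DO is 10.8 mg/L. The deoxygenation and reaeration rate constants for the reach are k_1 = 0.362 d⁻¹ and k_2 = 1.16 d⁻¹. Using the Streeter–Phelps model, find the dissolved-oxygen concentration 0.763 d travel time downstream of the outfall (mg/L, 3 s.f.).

Mixed DO = (12.3×8.52 + 3.32×0.451)/(12.3+3.32) = 106.3/15.62 = 6.805 mg/L.
Mixed L₀ = (12.3×1.71 + 3.32×102)/(15.62) = 359.7/15.62 = 23.03 mg/L.
Initial deficit D₀ = C_s − DO₀ = 10.8 − 6.805 = 3.995 mg/L.
D(0.763) = [0.362×23.03/(1.16−0.362)](e^(−0.362×0.763) − e^(−1.16×0.763)) + 3.995 e^(−1.16×0.763)
= 10.45 × (0.7587 − 0.4127) + 3.995 × 0.4127 = 5.263 mg/L.
DO = 10.8 − 5.263 = 5.537 mg/L.

DO ≈ 5.54 mg/L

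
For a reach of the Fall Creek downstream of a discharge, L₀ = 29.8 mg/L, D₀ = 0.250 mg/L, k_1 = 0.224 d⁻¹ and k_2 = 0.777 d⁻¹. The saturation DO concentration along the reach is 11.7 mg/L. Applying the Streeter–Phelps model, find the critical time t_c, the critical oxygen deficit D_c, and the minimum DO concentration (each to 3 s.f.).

t_c ≈ 2.21 d; D_c ≈ 5.24 mg/L; min DO ≈ 6.46 mg/L

t_c = [1/(k_2−k_1)] ln[(k_2/k_1)(1 − D₀(k_2−k_1)/(k_1 L₀))]
= [1/(0.777−0.224)] ln[(0.777/0.224)(1 − 0.250×0.5530/(0.224×29.8))]
= (1/0.5530) ln[3.469 × 0.9793] = 1.808 × ln(3.397) = 1.808 × 1.223 = 2.211 d.
D_c = (k_1/k_2) L₀ e^(−k_1 t_c) = (0.224/0.777) × 29.8 × e^(−0.224×2.211) = 0.2883 × 29.8 × 0.6094 = 5.235 mg/L.
Minimum DO = C_s − D_c = 11.7 − 5.235 = 6.465 mg/L.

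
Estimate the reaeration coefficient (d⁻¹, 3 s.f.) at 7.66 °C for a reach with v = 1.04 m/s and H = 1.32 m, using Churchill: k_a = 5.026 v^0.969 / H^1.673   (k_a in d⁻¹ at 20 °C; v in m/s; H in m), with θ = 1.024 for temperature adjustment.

k_a ≈ 2.45 d⁻¹

k_a(20) = 5.026 × 1.04^0.969 / 1.32^1.673 = 5.026 × 1.039 / 1.591 = 3.281 d⁻¹.
k_a(7.66) = 3.281 × 1.024^(7.66−20) = 3.281 × 0.7463 = 2.449 d⁻¹.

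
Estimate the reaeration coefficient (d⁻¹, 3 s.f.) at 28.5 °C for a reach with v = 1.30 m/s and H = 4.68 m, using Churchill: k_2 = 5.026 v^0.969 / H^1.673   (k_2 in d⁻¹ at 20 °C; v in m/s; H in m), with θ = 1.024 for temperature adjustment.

k_2(20) = 5.026 × 1.30^0.969 / 4.68^1.673 = 5.026 × 1.289 / 13.22 = 0.4901 d⁻¹.
k_2(28.5) = 0.4901 × 1.024^(28.5−20) = 0.4901 × 1.223 = 0.5996 d⁻¹.

k_2 ≈ 0.600 d⁻¹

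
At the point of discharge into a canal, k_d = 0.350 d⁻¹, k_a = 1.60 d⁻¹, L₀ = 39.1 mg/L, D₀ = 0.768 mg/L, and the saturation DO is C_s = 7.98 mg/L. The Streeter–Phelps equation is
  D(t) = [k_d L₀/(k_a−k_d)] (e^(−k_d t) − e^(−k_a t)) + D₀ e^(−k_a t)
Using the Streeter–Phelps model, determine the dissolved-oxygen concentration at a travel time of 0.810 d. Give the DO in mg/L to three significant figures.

k_d L₀/(k_a−k_d) = 0.350×39.1/(1.60−0.350) = 13.69/1.250 = 10.95 mg/L.
e^(−k_d t) = e^(−0.350×0.8100) = 0.7531; e^(−k_a t) = e^(−1.60×0.8100) = 0.2736.
D = 10.95 × (0.7531 − 0.2736) + 0.768 × 0.2736 = 5.250 + 0.2101 = 5.460 mg/L.
DO = C_s − D = 7.98 − 5.460 = 2.520 mg/L.

DO ≈ 2.52 mg/L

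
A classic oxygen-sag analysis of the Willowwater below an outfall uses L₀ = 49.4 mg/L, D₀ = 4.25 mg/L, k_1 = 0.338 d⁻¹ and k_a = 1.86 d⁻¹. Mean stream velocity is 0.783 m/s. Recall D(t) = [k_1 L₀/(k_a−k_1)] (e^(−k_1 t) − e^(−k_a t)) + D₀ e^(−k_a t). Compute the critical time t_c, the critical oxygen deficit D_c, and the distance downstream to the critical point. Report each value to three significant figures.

t_c = [1/(k_a−k_1)] ln[(k_a/k_1)(1 − D₀(k_a−k_1)/(k_1 L₀))]
= [1/(1.86−0.338)] ln[(1.86/0.338)(1 − 4.25×1.522/(0.338×49.4))]
= (1/1.522) ln[5.503 × 0.6126] = 0.6570 × ln(3.371) = 0.6570 × 1.215 = 0.7985 d.
L(t_c) = L₀ e^(−k_1 t_c) = 49.4 × 0.7635 = 37.72 mg/L, and at the critical point k_a D_c = k_1 L, so D_c = (0.338/1.86) × 37.72 = 6.854 mg/L.
x_c = v t_c = 0.783 m/s × 0.7985 d × 86400 s/d = 54020 m ≈ 54.0 km.

t_c ≈ 0.798 d; D_c ≈ 6.85 mg/L; x_c ≈ 54.0 km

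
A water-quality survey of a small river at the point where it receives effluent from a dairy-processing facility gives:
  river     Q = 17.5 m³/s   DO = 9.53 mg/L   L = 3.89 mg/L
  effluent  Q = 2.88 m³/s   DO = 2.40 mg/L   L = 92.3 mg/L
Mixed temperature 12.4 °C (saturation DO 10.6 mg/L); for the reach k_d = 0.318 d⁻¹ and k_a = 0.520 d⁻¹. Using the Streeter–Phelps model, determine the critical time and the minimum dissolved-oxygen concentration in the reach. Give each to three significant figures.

Mixed DO = (17.5×9.53 + 2.88×2.40)/(17.5+2.88) = 173.7/20.38 = 8.522 mg/L.
Mixed L₀ = (17.5×3.89 + 2.88×92.3)/(20.38) = 333.9/20.38 = 16.38 mg/L.
Initial deficit D₀ = C_s − DO₀ = 10.6 − 8.522 = 2.078 mg/L.
t_c = (1/0.2020) ln[(0.520/0.318)(1 − 2.078×0.2020/(0.318×16.38))] = 4.950 × ln(1.504) = 2.019 d.
D_c = (0.318/0.520) × 16.38 × e^(−0.318×2.019) = 0.6115 × 16.38 × 0.5263 = 5.273 mg/L.
Minimum DO = 10.6 − 5.273 = 5.327 mg/L.

t_c ≈ 2.02 d; minimum DO ≈ 5.33 mg/L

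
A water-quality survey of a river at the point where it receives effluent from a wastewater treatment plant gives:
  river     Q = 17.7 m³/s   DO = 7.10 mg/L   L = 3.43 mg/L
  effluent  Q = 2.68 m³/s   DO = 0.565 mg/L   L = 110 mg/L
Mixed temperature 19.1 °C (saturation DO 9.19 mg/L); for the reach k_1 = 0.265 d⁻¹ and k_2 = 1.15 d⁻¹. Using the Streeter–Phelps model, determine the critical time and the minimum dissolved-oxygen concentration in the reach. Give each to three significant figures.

Mixed DO = (17.7×7.10 + 2.68×0.565)/(17.7+2.68) = 127.2/20.38 = 6.241 mg/L.
Mixed L₀ = (17.7×3.43 + 2.68×110)/(20.38) = 355.5/20.38 = 17.44 mg/L.
Initial deficit D₀ = C_s − DO₀ = 9.19 − 6.241 = 2.949 mg/L.
t_c = (1/0.8850) ln[(1.15/0.265)(1 − 2.949×0.8850/(0.265×17.44))] = 1.130 × ln(1.889) = 0.7189 d.
D_c = (0.265/1.15) × 17.44 × e^(−0.265×0.7189) = 0.2304 × 17.44 × 0.8265 = 3.322 mg/L.
Minimum DO = 9.19 − 3.322 = 5.868 mg/L.

t_c ≈ 0.719 d; minimum DO ≈ 5.87 mg/L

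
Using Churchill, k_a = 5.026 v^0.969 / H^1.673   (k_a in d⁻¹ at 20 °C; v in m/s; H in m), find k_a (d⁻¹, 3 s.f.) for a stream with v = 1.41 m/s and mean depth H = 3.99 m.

k_a = 5.026 × 1.41^0.969 / 3.99^1.673 = 5.026 × 1.395 / 10.13 = 0.6924 d⁻¹.

k_a ≈ 0.692 d⁻¹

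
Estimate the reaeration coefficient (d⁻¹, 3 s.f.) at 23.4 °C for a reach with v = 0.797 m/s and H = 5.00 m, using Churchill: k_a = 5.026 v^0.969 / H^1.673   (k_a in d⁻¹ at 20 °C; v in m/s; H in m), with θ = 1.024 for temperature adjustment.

k_a(20) = 5.026 × 0.797^0.969 / 5.00^1.673 = 5.026 × 0.8026 / 14.77 = 0.2731 d⁻¹.
k_a(23.4) = 0.2731 × 1.024^(23.4−20) = 0.2731 × 1.084 = 0.2961 d⁻¹.

k_a ≈ 0.296 d⁻¹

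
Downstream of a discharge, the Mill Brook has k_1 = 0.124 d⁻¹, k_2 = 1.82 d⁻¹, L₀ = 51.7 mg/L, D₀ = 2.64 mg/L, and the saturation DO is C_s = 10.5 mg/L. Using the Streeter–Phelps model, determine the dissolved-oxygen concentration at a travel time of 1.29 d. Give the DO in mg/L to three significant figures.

DO ≈ 7.39 mg/L

k_1 L₀/(k_2−k_1) = 0.124×51.7/(1.82−0.124) = 6.411/1.696 = 3.780 mg/L.
e^(−k_1 t) = e^(−0.124×1.290) = 0.8522; e^(−k_2 t) = e^(−1.82×1.290) = 0.09558.
D = 3.780 × (0.8522 − 0.09558) + 2.64 × 0.09558 = 2.860 + 0.2523 = 3.112 mg/L.
DO = C_s − D = 10.5 − 3.112 = 7.388 mg/L.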